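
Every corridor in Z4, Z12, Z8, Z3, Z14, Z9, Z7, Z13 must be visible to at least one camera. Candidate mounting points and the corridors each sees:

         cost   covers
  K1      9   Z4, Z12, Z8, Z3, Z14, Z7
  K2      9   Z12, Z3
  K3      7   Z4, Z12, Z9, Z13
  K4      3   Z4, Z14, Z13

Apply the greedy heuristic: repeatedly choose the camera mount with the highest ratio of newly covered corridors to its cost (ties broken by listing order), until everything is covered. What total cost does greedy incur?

Pick 1: K4 adds 3 new (Z4, Z14, Z13) at cost 3 (ratio 3/3).
Pick 2: K1 adds 4 new (Z12, Z8, Z3, Z7) at cost 9 (ratio 4/9).
Pick 3: K3 adds 1 new (Z9) at cost 7 (ratio 1/7).
Greedy total cost: 3 + 9 + 7 = 19. (The true optimum is 16, so greedy overshoots here.)

19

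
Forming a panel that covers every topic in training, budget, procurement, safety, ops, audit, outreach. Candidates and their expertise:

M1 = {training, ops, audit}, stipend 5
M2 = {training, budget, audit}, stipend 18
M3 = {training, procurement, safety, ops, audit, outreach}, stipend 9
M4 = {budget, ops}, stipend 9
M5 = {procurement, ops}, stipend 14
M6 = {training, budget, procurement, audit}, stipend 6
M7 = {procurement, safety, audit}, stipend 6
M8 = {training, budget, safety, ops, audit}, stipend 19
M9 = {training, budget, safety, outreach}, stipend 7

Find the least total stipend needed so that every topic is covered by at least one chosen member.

M3, M6 cover every topic at stipend 9 + 6 = 15.
Any cover uses at least 2 members; among all covering selections none totals below 15.

15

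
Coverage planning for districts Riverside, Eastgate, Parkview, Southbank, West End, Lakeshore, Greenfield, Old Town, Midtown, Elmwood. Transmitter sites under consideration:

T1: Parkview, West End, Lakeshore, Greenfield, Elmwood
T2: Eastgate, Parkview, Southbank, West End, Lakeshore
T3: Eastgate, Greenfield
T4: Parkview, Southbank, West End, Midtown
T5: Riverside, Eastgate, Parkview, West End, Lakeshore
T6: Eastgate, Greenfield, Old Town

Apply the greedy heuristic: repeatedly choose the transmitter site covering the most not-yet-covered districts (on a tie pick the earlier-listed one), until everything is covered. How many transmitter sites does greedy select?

5

Pick 1: T1 covers 5 new districts (Parkview, West End, Lakeshore, Greenfield, Elmwood).
Pick 2: T2 covers 2 new districts (Eastgate, Southbank).
Pick 3: T4 covers 1 new districts (Midtown).
Pick 4: T5 covers 1 new districts (Riverside).
Pick 5: T6 covers 1 new districts (Old Town).
Greedy uses 5 transmitter sites. (The true minimum is 4.)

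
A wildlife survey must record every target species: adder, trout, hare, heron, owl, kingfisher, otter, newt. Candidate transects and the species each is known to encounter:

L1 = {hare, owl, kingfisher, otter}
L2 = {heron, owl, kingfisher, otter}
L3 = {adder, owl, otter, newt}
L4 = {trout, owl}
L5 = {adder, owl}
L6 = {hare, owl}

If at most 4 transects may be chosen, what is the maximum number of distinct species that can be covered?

8

Choosing L1, L2, L3, L4 covers {adder, trout, hare, heron, owl, kingfisher, otter, newt} — 8 species.
That is all 8 species.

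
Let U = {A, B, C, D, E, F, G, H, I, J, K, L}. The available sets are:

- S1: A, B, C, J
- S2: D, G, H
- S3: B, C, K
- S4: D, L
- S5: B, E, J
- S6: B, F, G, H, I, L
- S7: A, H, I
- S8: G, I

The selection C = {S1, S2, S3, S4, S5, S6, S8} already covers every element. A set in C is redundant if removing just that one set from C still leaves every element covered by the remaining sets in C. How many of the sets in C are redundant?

3

Drop S1: A uncovered — not redundant.
Drop S2: the rest still cover every element — redundant.
Drop S3: K uncovered — not redundant.
Drop S4: the rest still cover every element — redundant.
Drop S5: E uncovered — not redundant.
Drop S6: F uncovered — not redundant.
Drop S8: the rest still cover every element — redundant.
3 redundant: S2, S4, S8.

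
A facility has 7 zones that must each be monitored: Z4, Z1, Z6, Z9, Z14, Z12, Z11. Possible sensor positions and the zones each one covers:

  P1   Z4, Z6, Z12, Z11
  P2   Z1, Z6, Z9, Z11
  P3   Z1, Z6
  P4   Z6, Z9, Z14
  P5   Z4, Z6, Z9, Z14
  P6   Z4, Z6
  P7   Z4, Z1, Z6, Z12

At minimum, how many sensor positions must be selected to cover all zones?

P1, P2, P4 together cover {Z4, Z1, Z6, Z9, Z14, Z12, Z11} — every zone.
No 2 of the 7 sensor positions cover everything (all 21 pairs fall short), so 3 is minimum.

3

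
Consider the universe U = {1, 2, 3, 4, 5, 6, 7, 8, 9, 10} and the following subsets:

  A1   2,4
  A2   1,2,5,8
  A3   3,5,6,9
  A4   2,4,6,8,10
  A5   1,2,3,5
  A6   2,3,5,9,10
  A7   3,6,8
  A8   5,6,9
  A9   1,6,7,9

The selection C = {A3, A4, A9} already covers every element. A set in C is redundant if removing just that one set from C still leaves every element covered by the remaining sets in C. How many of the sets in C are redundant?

Drop A3: 3, 5 uncovered — not redundant.
Drop A4: 2, 4, 8, 10 uncovered — not redundant.
Drop A9: 1, 7 uncovered — not redundant.
None of the sets in C is redundant.

0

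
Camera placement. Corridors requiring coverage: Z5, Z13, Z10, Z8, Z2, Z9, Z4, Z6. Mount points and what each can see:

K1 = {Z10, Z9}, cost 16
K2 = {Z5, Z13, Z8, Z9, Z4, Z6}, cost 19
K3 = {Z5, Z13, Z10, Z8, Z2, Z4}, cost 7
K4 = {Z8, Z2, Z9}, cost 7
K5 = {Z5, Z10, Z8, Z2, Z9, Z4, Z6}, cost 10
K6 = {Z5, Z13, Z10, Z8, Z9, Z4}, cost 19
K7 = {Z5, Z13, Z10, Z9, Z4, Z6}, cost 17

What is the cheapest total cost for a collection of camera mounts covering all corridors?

K3, K5 cover every corridor at cost 7 + 10 = 17.
Any cover uses at least 2 camera mounts; among all covering selections none totals below 17.

17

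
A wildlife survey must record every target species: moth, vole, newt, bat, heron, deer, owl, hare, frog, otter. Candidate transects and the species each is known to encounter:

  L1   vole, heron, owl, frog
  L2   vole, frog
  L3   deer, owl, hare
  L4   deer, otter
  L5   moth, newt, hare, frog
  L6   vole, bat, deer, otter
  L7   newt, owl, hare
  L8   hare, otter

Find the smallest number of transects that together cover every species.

L1, L5, L6 together cover {moth, vole, newt, bat, heron, deer, owl, hare, frog, otter} — every species.
No 2 of the 8 transects cover everything (all 28 pairs fall short), so 3 is minimum.

3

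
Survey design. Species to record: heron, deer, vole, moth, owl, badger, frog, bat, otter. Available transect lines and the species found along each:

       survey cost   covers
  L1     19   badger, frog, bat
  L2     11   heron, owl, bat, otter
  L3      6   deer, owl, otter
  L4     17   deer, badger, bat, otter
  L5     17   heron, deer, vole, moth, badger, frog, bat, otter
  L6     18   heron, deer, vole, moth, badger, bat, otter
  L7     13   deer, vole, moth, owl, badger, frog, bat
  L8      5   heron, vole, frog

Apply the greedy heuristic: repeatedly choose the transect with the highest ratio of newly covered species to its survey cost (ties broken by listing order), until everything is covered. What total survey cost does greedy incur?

24

Pick 1: L8 adds 3 new (heron, vole, frog) at survey cost 5 (ratio 3/5).
Pick 2: L3 adds 3 new (deer, owl, otter) at survey cost 6 (ratio 3/6).
Pick 3: L7 adds 3 new (moth, badger, bat) at survey cost 13 (ratio 3/13).
Greedy total survey cost: 5 + 6 + 13 = 24. (The true optimum is 23, so greedy overshoots here.)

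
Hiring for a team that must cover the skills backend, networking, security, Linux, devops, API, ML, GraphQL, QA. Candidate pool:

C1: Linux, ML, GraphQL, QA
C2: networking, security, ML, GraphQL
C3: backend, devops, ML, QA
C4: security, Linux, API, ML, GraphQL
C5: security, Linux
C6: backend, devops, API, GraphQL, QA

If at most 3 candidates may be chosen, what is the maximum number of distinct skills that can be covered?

Choosing C1, C2, C6 covers {backend, networking, security, Linux, devops, API, ML, GraphQL, QA} — 9 skills.
That is all 9 skills.

9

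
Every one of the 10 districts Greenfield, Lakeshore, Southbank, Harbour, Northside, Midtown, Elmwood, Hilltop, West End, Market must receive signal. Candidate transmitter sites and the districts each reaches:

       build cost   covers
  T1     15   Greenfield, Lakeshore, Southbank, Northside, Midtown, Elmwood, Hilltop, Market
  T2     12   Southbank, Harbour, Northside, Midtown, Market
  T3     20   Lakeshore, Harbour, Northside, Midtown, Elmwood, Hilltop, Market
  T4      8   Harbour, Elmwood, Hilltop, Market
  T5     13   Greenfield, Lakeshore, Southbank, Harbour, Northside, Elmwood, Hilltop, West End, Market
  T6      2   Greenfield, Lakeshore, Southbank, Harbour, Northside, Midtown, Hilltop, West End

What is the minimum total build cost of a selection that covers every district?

10

T4, T6 cover every district at build cost 8 + 2 = 10.
Any cover uses at least 2 transmitter sites; among all covering selections none totals below 10.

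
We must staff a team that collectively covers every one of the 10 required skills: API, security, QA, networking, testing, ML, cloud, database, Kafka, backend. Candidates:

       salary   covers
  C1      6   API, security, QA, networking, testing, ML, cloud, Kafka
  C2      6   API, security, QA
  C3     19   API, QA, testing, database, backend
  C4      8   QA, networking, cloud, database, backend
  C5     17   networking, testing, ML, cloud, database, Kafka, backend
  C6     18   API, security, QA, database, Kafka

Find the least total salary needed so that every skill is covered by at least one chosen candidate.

14

C1, C4 cover every skill at salary 6 + 8 = 14.
Any cover uses at least 2 candidates; among all covering selections none totals below 14.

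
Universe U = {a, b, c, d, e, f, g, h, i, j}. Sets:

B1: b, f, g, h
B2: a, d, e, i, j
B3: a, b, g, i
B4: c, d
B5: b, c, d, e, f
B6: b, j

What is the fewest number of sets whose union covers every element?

B1, B2, B4 together cover {a, b, c, d, e, f, g, h, i, j} — every element.
No 2 of the 6 sets cover everything (all 15 pairs fall short), so 3 is minimum.

3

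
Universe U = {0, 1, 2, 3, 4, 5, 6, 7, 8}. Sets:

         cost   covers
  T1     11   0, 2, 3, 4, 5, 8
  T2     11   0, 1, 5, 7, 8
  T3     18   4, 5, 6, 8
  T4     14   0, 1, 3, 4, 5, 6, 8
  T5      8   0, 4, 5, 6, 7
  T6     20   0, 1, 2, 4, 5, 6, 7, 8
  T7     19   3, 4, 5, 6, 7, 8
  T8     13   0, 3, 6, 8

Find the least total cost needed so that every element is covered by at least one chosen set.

T1, T2, T5 cover every element at cost 11 + 11 + 8 = 30.
Any cover uses at least 2 sets; among all covering selections none totals below 30.

30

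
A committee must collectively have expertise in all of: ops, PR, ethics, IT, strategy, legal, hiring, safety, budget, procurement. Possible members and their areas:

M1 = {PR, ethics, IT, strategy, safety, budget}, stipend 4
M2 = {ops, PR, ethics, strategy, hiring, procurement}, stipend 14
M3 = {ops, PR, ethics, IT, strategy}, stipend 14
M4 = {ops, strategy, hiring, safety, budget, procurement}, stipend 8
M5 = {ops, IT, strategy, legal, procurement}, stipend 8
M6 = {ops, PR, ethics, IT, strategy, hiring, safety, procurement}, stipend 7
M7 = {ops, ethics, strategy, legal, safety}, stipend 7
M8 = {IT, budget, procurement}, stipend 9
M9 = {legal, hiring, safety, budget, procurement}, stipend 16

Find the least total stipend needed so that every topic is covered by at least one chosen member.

M1, M6, M7 cover every topic at stipend 4 + 7 + 7 = 18.
Any cover uses at least 2 members; among all covering selections none totals below 18.

18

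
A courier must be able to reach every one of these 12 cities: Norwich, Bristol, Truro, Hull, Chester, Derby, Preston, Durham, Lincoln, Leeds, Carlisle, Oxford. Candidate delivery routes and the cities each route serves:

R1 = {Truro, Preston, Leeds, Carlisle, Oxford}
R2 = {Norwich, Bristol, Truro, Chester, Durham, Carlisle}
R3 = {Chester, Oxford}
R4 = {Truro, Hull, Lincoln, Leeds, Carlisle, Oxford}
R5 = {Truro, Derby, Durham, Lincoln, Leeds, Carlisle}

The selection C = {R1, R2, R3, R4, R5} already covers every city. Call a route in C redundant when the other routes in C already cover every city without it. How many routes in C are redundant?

Drop R1: Preston uncovered — not redundant.
Drop R2: Norwich, Bristol uncovered — not redundant.
Drop R3: the rest still cover every city — redundant.
Drop R4: Hull uncovered — not redundant.
Drop R5: Derby uncovered — not redundant.
1 redundant: R3.

1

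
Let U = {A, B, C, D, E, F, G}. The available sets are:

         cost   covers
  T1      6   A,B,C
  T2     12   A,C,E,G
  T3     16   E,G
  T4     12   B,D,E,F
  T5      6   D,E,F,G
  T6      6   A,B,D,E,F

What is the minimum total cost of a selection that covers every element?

T1, T5 cover every element at cost 6 + 6 = 12.
Any cover uses at least 2 sets; among all covering selections none totals below 12.

12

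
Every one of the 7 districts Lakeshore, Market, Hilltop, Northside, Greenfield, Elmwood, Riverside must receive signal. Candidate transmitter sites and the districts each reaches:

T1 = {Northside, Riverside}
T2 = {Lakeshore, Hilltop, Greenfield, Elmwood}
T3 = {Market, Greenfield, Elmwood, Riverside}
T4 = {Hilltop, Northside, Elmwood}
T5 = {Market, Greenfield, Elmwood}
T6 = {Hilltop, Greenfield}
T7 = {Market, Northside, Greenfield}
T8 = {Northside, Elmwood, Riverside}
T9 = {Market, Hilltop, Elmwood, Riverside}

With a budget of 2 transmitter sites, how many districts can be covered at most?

6

Choosing T1, T2 covers {Lakeshore, Hilltop, Northside, Greenfield, Elmwood, Riverside} — 6 districts.
No choice of 2 transmitter sites does better; here Market is left uncovered.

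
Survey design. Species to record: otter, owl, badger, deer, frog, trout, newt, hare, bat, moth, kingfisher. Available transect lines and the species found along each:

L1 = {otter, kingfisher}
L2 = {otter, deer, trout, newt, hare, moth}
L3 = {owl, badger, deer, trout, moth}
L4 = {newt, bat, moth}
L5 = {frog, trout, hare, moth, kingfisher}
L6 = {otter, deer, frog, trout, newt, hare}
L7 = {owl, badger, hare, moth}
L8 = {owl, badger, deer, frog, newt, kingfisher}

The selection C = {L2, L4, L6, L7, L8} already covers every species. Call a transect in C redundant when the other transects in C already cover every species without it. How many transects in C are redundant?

Drop L2: the rest still cover every species — redundant.
Drop L4: bat uncovered — not redundant.
Drop L6: the rest still cover every species — redundant.
Drop L7: the rest still cover every species — redundant.
Drop L8: kingfisher uncovered — not redundant.
3 redundant: L2, L6, L7.

3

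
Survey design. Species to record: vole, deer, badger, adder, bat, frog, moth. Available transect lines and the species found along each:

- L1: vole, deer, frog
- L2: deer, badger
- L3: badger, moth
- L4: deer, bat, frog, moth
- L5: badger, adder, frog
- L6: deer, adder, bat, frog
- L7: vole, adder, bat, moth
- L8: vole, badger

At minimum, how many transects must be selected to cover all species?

L1, L2, L7 together cover {vole, deer, badger, adder, bat, frog, moth} — every species.
No 2 of the 8 transects cover everything (all 28 pairs fall short), so 3 is minimum.

3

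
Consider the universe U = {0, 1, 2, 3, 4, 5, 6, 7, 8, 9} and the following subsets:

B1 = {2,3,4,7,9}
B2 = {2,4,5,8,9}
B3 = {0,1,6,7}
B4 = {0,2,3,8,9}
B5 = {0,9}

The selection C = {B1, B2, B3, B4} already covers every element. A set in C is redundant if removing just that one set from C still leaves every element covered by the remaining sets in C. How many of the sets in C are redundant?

Drop B1: the rest still cover every element — redundant.
Drop B2: 5 uncovered — not redundant.
Drop B3: 1, 6 uncovered — not redundant.
Drop B4: the rest still cover every element — redundant.
2 redundant: B1, B4.

2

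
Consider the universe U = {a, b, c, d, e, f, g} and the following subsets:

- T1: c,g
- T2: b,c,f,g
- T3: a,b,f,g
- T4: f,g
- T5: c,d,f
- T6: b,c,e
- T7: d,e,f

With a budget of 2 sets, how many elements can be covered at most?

6

Choosing T2, T7 covers {b, c, d, e, f, g} — 6 elements.
No choice of 2 sets does better; here a is left uncovered.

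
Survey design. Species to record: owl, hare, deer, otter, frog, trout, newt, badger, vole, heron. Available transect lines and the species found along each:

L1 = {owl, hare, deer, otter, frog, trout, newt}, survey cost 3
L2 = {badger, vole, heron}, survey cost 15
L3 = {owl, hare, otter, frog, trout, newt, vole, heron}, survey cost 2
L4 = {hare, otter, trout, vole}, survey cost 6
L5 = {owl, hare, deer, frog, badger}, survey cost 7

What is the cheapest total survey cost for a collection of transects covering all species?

9

L3, L5 cover every species at survey cost 2 + 7 = 9.
Any cover uses at least 2 transects; among all covering selections none totals below 9.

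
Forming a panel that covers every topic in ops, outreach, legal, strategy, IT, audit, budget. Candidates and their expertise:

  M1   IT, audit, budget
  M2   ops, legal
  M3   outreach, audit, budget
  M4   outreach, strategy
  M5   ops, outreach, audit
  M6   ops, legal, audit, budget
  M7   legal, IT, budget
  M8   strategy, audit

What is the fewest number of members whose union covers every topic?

M1, M2, M4 together cover {ops, outreach, legal, strategy, IT, audit, budget} — every topic.
No 2 of the 8 members cover everything (all 28 pairs fall short), so 3 is minimum.

3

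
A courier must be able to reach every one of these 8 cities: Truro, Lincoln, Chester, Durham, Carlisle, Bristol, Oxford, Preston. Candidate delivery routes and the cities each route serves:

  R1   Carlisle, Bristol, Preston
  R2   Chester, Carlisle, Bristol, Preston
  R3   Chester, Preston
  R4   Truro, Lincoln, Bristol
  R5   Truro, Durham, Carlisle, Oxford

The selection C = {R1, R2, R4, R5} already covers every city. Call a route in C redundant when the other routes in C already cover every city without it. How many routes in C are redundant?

Drop R1: the rest still cover every city — redundant.
Drop R2: Chester uncovered — not redundant.
Drop R4: Lincoln uncovered — not redundant.
Drop R5: Durham, Oxford uncovered — not redundant.
1 redundant: R1.

1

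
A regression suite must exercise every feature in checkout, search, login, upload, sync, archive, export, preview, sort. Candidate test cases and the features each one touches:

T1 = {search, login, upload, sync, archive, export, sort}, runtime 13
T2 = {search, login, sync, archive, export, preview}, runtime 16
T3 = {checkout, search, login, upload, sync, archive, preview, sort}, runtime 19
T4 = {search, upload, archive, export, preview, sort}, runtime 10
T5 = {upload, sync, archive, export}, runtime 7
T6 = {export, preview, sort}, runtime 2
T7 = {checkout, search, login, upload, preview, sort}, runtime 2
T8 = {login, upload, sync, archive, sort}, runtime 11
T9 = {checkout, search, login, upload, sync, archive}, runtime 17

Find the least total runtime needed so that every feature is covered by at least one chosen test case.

T5, T7 cover every feature at runtime 7 + 2 = 9.
Any cover uses at least 2 test cases; among all covering selections none totals below 9.
Greedy by coverage-per-runtime would pick T7, T6, T5 for 11 — worse than the optimum 9.

9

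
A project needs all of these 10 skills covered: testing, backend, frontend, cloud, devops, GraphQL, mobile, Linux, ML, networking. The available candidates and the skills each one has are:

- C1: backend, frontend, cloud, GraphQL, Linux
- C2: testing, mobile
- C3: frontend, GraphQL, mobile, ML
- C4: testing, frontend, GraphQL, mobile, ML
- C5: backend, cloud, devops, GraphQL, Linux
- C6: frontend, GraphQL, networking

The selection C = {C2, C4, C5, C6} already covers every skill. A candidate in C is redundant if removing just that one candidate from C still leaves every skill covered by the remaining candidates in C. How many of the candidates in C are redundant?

1

Drop C2: the rest still cover every skill — redundant.
Drop C4: ML uncovered — not redundant.
Drop C5: backend, cloud, devops, Linux uncovered — not redundant.
Drop C6: networking uncovered — not redundant.
1 redundant: C2.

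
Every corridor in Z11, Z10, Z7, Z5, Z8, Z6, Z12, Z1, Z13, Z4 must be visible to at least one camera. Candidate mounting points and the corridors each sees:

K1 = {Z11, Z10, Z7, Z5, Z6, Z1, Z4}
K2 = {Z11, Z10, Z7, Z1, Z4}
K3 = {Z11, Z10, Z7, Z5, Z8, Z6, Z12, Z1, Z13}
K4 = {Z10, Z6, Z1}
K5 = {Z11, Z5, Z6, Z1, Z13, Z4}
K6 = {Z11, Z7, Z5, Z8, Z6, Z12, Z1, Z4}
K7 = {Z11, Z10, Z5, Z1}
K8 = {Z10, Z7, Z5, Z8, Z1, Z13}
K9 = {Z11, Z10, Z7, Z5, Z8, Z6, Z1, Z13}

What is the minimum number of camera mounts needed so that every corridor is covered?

K1, K3 together cover {Z11, Z10, Z7, Z5, Z8, Z6, Z12, Z1, Z13, Z4} — every corridor.
No single camera mount contains all 10 corridors, so 2 is optimal.

2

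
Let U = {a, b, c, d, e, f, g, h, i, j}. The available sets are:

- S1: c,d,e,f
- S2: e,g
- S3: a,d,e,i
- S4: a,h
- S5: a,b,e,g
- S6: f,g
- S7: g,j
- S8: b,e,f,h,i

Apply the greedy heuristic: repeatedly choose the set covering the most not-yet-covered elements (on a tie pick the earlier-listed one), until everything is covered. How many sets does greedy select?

4

Pick 1: S8 covers 5 new elements (b, e, f, h, i).
Pick 2: S1 covers 2 new elements (c, d).
Pick 3: S5 covers 2 new elements (a, g).
Pick 4: S7 covers 1 new elements (j).
Greedy uses 4 sets.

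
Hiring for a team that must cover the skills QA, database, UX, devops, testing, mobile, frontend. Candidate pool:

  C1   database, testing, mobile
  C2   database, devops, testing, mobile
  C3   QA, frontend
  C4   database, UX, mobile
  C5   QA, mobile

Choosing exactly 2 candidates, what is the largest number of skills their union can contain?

Choosing C2, C3 covers {QA, database, devops, testing, mobile, frontend} — 6 skills.
No choice of 2 candidates does better; here UX is left uncovered.

6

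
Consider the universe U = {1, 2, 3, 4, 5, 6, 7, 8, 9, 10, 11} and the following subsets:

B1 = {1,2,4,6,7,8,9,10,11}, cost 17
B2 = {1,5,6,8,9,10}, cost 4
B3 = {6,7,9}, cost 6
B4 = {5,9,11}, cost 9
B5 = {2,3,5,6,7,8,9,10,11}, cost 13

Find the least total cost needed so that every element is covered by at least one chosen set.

B1, B5 cover every element at cost 17 + 13 = 30.
Any cover uses at least 2 sets; among all covering selections none totals below 30.
Greedy by coverage-per-cost would pick B2, B5, B1 for 34 — worse than the optimum 30.

30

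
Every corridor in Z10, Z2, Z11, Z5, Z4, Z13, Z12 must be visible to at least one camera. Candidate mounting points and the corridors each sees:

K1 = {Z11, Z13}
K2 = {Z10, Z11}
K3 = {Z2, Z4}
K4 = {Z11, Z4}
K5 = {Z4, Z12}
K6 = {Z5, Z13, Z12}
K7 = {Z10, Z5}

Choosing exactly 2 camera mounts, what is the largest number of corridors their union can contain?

Choosing K2, K6 covers {Z10, Z11, Z5, Z13, Z12} — 5 corridors.
No choice of 2 camera mounts does better; here Z2, Z4 are left uncovered.

5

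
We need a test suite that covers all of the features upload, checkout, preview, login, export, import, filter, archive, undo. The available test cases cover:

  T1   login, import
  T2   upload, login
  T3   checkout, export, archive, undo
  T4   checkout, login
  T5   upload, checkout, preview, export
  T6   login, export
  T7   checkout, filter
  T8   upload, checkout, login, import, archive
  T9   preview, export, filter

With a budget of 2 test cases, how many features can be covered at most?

8

Choosing T8, T9 covers {upload, checkout, preview, login, export, import, filter, archive} — 8 features.
No choice of 2 test cases does better; here undo is left uncovered.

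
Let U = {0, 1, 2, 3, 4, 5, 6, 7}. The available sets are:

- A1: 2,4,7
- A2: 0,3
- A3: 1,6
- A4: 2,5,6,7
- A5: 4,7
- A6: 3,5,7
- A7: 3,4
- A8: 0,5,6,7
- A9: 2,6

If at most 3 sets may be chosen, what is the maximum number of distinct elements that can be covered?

7

Choosing A1, A2, A3 covers {0, 1, 2, 3, 4, 6, 7} — 7 elements.
No choice of 3 sets does better; here 5 is left uncovered.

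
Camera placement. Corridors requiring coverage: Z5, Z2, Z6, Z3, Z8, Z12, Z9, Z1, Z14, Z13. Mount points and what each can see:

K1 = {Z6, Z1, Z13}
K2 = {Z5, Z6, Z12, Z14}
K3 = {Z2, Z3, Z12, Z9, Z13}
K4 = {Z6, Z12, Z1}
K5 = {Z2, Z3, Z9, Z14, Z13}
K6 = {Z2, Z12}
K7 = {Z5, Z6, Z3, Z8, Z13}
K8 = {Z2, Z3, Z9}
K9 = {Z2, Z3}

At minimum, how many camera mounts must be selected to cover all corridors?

3

K4, K5, K7 together cover {Z5, Z2, Z6, Z3, Z8, Z12, Z9, Z1, Z14, Z13} — every corridor.
No 2 of the 9 camera mounts cover everything (all 36 pairs fall short), so 3 is minimum.
Greedy (largest uncovered first) would take K3, K2, K1, K7 — 4 camera mounts — but 3 suffice.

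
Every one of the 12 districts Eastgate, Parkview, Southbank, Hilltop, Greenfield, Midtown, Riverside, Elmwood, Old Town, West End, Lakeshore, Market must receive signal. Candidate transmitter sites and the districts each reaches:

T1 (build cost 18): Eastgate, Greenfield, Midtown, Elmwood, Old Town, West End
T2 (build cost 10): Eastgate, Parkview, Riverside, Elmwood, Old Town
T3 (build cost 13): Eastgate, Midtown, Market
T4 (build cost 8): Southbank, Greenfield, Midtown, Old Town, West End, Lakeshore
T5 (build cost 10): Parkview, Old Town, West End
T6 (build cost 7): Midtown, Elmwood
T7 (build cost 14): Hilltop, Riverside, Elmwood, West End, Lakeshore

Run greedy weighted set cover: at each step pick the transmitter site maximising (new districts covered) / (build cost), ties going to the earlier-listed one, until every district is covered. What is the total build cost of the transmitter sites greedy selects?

Pick 1: T4 adds 6 new (Southbank, Greenfield, Midtown, Old Town, West End, Lakeshore) at build cost 8 (ratio 6/8).
Pick 2: T2 adds 4 new (Eastgate, Parkview, Riverside, Elmwood) at build cost 10 (ratio 4/10).
Pick 3: T3 adds 1 new (Market) at build cost 13 (ratio 1/13).
Pick 4: T7 adds 1 new (Hilltop) at build cost 14 (ratio 1/14).
Greedy total build cost: 8 + 10 + 13 + 14 = 45.

45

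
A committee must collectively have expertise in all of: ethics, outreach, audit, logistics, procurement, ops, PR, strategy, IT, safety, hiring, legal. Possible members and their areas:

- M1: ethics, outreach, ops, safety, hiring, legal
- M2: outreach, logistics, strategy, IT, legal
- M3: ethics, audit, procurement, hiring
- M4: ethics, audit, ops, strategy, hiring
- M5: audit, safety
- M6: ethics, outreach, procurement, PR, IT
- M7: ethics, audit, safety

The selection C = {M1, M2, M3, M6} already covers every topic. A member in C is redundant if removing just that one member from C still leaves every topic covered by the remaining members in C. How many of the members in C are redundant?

0

Drop M1: ops, safety uncovered — not redundant.
Drop M2: logistics, strategy uncovered — not redundant.
Drop M3: audit uncovered — not redundant.
Drop M6: PR uncovered — not redundant.
None of the members in C is redundant.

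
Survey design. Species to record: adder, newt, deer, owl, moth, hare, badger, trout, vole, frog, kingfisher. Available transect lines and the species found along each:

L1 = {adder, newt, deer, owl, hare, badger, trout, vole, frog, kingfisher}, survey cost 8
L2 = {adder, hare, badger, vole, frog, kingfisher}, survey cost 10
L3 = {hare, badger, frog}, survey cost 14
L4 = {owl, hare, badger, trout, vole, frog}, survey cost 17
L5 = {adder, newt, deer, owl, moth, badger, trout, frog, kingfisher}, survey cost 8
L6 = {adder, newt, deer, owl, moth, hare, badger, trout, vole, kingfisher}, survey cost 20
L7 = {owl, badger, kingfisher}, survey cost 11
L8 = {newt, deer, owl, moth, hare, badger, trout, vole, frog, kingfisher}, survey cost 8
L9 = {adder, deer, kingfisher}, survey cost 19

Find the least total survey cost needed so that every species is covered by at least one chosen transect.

16

L1, L5 cover every species at survey cost 8 + 8 = 16.
Any cover uses at least 2 transects; among all covering selections none totals below 16.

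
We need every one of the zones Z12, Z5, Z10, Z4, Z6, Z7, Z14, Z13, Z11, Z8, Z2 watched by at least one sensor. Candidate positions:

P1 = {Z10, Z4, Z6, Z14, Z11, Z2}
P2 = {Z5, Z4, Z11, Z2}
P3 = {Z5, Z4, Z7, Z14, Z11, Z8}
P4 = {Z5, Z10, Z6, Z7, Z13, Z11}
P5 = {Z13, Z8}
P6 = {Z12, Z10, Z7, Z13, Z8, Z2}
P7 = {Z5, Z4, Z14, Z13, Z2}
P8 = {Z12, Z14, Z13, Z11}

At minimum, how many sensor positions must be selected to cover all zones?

3

P1, P2, P6 together cover {Z12, Z5, Z10, Z4, Z6, Z7, Z14, Z13, Z11, Z8, Z2} — every zone.
No 2 of the 8 sensor positions cover everything (all 28 pairs fall short), so 3 is minimum.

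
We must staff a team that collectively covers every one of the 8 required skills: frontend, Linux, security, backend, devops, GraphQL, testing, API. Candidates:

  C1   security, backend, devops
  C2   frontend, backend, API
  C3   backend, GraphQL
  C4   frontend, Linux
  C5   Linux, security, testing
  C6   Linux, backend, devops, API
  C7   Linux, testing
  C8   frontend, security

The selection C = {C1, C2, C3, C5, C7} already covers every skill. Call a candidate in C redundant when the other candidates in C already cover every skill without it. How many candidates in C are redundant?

2

Drop C1: devops uncovered — not redundant.
Drop C2: frontend, API uncovered — not redundant.
Drop C3: GraphQL uncovered — not redundant.
Drop C5: the rest still cover every skill — redundant.
Drop C7: the rest still cover every skill — redundant.
2 redundant: C5, C7.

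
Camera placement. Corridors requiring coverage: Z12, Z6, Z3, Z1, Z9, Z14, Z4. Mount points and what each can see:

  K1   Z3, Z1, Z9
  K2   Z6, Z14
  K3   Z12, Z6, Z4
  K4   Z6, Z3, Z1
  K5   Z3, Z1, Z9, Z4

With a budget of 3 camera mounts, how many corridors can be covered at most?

7

Choosing K1, K2, K3 covers {Z12, Z6, Z3, Z1, Z9, Z14, Z4} — 7 corridors.
That is all 7 corridors.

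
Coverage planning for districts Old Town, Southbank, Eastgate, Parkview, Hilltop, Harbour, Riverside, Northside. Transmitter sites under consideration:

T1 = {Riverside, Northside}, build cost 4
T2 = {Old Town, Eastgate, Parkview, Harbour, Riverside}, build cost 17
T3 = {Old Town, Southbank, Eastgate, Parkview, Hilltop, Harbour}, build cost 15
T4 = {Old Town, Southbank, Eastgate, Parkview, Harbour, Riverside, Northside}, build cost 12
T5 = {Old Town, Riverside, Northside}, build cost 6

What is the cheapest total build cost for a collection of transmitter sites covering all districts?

19

T1, T3 cover every district at build cost 4 + 15 = 19.
Any cover uses at least 2 transmitter sites; among all covering selections none totals below 19.
Greedy by coverage-per-build cost would pick T4, T3 for 27 — worse than the optimum 19.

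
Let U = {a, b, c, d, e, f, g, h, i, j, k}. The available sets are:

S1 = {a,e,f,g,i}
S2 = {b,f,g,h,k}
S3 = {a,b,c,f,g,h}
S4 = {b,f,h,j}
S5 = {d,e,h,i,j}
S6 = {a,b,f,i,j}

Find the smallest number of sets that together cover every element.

S2, S3, S5 together cover {a, b, c, d, e, f, g, h, i, j, k} — every element.
No 2 of the 6 sets cover everything (all 15 pairs fall short), so 3 is minimum.

3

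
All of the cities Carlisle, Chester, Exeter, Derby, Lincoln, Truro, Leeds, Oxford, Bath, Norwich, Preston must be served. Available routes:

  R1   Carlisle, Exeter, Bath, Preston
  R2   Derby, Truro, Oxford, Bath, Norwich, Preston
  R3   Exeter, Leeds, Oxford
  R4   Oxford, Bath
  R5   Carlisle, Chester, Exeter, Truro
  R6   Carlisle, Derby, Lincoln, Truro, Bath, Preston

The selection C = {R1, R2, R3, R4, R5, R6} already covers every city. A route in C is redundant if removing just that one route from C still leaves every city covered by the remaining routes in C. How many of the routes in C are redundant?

2

Drop R1: the rest still cover every city — redundant.
Drop R2: Norwich uncovered — not redundant.
Drop R3: Leeds uncovered — not redundant.
Drop R4: the rest still cover every city — redundant.
Drop R5: Chester uncovered — not redundant.
Drop R6: Lincoln uncovered — not redundant.
2 redundant: R1, R4.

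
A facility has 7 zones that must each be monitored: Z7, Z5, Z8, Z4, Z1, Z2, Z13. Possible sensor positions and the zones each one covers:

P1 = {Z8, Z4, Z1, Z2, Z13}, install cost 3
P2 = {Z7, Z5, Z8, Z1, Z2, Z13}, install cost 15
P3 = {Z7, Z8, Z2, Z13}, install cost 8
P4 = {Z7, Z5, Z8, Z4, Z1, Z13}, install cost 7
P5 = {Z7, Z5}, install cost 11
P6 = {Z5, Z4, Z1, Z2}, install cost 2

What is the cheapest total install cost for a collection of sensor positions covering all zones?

9

P4, P6 cover every zone at install cost 7 + 2 = 9.
Any cover uses at least 2 sensor positions; among all covering selections none totals below 9.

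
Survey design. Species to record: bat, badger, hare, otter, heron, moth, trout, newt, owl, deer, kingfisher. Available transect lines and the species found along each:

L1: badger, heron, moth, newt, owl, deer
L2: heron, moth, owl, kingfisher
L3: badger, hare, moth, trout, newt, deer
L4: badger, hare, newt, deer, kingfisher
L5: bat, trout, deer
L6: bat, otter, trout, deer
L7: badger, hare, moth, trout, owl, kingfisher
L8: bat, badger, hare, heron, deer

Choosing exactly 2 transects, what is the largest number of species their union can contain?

Choosing L1, L6 covers {bat, badger, otter, heron, moth, trout, newt, owl, deer} — 9 species.
No choice of 2 transects does better; here hare, kingfisher are left uncovered.

9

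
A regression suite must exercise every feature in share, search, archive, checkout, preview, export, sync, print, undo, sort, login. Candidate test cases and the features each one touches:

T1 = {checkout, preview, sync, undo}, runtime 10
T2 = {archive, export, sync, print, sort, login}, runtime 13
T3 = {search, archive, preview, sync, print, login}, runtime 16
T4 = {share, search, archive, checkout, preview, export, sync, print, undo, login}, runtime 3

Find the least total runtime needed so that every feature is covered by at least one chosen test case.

16

T2, T4 cover every feature at runtime 13 + 3 = 16.
Any cover uses at least 2 test cases; among all covering selections none totals below 16.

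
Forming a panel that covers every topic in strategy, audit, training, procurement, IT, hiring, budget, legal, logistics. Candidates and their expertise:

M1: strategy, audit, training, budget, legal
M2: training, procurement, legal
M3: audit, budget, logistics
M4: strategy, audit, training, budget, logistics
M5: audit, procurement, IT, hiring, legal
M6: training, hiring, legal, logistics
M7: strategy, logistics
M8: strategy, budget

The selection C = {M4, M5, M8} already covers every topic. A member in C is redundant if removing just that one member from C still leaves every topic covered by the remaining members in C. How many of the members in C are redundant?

Drop M4: training, logistics uncovered — not redundant.
Drop M5: procurement, IT, hiring, legal uncovered — not redundant.
Drop M8: the rest still cover every topic — redundant.
1 redundant: M8.

1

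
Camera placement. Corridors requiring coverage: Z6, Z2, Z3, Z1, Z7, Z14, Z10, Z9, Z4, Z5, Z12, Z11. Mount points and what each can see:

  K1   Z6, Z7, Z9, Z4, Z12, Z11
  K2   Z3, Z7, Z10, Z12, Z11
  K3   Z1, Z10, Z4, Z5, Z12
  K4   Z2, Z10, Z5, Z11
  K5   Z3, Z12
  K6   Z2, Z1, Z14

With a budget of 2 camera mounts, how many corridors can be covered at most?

Choosing K1, K3 covers {Z6, Z1, Z7, Z10, Z9, Z4, Z5, Z12, Z11} — 9 corridors.
No choice of 2 camera mounts does better; here Z2, Z3, Z14 are left uncovered.

9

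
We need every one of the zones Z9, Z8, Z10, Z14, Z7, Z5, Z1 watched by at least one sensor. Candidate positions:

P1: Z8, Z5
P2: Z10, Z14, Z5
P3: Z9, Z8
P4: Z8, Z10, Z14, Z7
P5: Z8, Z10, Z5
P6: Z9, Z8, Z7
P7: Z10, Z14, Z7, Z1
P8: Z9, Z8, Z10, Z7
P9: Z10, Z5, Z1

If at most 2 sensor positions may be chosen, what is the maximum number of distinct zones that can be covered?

6

Choosing P1, P7 covers {Z8, Z10, Z14, Z7, Z5, Z1} — 6 zones.
No choice of 2 sensor positions does better; here Z9 is left uncovered.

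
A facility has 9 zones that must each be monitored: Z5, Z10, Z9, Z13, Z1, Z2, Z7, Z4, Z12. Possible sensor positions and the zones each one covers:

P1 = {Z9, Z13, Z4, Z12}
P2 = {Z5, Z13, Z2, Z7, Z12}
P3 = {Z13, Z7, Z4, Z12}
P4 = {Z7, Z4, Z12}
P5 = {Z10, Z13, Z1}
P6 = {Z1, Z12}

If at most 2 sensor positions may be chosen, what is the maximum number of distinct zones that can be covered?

7

Choosing P1, P2 covers {Z5, Z9, Z13, Z2, Z7, Z4, Z12} — 7 zones.
No choice of 2 sensor positions does better; here Z10, Z1 are left uncovered.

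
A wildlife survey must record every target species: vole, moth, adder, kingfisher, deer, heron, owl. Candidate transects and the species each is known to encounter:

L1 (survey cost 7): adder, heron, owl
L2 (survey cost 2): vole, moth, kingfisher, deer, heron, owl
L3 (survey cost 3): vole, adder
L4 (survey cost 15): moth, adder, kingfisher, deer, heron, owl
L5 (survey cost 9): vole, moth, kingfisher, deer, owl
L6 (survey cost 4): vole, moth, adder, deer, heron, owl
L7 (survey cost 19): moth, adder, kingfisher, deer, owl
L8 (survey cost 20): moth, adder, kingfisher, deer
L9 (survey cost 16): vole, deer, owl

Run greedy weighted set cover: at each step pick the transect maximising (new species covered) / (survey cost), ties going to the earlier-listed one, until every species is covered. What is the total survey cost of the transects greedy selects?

5

Pick 1: L2 adds 6 new (vole, moth, kingfisher, deer, heron, owl) at survey cost 2 (ratio 6/2).
Pick 2: L3 adds 1 new (adder) at survey cost 3 (ratio 1/3).
Greedy total survey cost: 2 + 3 = 5.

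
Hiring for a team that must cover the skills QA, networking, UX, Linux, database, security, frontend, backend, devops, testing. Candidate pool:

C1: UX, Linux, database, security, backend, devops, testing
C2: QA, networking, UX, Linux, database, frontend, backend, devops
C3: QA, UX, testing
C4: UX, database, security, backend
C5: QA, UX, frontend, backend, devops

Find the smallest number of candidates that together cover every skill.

2

C1, C2 together cover {QA, networking, UX, Linux, database, security, frontend, backend, devops, testing} — every skill.
No single candidate contains all 10 skills, so 2 is optimal.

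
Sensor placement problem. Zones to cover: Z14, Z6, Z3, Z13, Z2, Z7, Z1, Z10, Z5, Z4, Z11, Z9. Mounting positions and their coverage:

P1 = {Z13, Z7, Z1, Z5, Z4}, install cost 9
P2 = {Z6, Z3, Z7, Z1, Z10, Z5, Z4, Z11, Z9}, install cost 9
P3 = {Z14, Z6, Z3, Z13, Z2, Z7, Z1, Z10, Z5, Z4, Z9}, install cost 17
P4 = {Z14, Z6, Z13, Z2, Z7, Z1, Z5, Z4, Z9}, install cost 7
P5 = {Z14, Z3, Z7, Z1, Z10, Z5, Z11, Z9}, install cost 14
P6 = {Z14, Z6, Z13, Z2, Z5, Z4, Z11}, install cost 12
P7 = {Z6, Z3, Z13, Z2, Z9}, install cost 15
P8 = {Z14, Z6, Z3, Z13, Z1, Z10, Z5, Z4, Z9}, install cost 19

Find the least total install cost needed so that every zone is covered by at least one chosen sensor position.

P2, P4 cover every zone at install cost 9 + 7 = 16.
Any cover uses at least 2 sensor positions; among all covering selections none totals below 16.

16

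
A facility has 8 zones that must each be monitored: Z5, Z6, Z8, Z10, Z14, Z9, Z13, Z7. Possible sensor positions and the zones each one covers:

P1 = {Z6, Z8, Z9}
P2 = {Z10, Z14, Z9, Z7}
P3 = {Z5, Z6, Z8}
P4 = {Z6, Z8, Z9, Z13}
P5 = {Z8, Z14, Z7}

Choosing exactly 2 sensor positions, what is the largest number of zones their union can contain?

Choosing P2, P3 covers {Z5, Z6, Z8, Z10, Z14, Z9, Z7} — 7 zones.
No choice of 2 sensor positions does better; here Z13 is left uncovered.

7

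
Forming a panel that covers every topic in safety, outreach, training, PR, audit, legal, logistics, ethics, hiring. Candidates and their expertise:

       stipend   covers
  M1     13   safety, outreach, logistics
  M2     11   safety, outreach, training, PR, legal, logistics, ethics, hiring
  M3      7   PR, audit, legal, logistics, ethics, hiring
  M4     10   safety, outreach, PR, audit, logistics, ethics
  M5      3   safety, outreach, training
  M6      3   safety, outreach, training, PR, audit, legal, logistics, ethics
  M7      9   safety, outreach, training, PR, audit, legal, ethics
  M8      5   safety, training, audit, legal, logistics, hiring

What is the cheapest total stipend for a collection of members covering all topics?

M6, M8 cover every topic at stipend 3 + 5 = 8.
Any cover uses at least 2 members; among all covering selections none totals below 8.

8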